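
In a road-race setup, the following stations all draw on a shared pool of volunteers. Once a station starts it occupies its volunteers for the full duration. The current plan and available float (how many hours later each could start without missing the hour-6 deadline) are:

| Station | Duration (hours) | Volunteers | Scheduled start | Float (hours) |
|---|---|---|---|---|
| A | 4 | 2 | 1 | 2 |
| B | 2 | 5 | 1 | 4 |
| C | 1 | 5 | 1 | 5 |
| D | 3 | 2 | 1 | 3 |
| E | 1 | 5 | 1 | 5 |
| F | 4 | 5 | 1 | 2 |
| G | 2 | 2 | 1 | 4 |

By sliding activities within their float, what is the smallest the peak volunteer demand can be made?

Early-start (A@1, B@1, C@1, D@1, E@1, F@1, G@1) gives peak 26: h1:26  h2:16  h3:9  h4:7  h5:0  h6:0.
Shift C→5, E→6, F→3.
Schedule A@1, B@1, C@5, D@1, E@6, F@3, G@1: h1:11  h2:11  h3:9  h4:7  h5:10  h6:10 — peak 11.

11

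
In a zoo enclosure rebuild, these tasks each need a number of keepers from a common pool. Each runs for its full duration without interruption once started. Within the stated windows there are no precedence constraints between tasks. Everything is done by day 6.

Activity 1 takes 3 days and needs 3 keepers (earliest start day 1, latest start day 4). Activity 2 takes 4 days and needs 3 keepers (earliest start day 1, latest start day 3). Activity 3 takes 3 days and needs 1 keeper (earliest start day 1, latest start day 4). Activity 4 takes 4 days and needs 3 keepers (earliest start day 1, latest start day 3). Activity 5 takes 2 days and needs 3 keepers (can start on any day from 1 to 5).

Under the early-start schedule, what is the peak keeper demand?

13

Early-start schedule: Activity 1@1, Activity 2@1, Activity 3@1, Activity 4@1, Activity 5@1.
Load per day: day 1: 13, day 2: 13, day 3: 10, day 4: 6, day 5: 0, day 6: 0.
Peak is 13.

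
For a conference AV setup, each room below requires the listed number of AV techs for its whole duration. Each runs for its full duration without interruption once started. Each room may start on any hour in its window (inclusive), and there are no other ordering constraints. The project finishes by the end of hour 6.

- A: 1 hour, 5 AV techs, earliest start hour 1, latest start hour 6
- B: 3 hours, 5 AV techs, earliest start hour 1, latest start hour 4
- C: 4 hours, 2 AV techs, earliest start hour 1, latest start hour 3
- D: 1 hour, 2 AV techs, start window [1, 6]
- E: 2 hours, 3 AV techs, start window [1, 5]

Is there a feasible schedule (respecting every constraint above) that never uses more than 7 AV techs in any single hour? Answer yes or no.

yes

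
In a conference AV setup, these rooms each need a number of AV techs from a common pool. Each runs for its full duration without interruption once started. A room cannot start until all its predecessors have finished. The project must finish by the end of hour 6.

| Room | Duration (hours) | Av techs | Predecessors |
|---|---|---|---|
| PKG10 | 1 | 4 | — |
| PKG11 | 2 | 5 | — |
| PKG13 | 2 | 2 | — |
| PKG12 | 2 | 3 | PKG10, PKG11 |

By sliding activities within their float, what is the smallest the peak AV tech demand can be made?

5

Early-start (PKG10@1, PKG11@1, PKG13@1, PKG12@3) gives peak 11: h1:11  h2:7  h3:3  h4:3  h5:0  h6:0.
Shift PKG11→2, PKG13→4, PKG12→4.
Schedule PKG10@1, PKG11@2, PKG13@4, PKG12@4: h1:4  h2:5  h3:5  h4:5  h5:5  h6:0 — peak 5.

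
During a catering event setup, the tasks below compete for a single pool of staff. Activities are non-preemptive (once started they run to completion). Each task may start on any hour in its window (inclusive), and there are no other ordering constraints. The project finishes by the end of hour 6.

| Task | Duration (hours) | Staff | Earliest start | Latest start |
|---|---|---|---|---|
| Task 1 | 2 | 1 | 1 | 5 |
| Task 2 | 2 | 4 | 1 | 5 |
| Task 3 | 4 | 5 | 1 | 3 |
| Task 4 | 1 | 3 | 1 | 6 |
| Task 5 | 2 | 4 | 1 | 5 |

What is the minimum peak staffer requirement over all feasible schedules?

8

Early-start (Task 1@1, Task 2@1, Task 3@1, Task 4@1, Task 5@1) gives peak 17: h1:17  h2:14  h3:5  h4:5  h5:0  h6:0.
Shift Task 2→5, Task 4→3, Task 5→5.
Schedule Task 1@1, Task 2@5, Task 3@1, Task 4@3, Task 5@5: h1:6  h2:6  h3:8  h4:5  h5:8  h6:8 — peak 8.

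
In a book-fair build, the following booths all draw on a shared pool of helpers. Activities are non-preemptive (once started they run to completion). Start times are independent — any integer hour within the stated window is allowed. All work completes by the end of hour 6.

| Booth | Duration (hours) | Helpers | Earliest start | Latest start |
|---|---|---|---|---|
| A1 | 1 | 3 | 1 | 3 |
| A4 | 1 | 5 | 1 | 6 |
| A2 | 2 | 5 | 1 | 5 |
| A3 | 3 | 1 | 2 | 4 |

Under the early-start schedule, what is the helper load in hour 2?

At early start, hour 2 has: A2, A3.
Demand: 5 + 1 = 6.

6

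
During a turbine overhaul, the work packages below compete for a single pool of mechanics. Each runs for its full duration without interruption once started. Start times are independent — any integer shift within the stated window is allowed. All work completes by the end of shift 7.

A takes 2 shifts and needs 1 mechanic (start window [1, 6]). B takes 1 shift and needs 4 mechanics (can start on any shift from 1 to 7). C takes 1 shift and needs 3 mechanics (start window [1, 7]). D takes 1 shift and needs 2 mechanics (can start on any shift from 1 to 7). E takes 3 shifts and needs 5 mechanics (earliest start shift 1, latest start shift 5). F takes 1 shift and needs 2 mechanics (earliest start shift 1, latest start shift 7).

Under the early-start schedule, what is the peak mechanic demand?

Early-start schedule: A@1, B@1, C@1, D@1, E@1, F@1.
Load per shift: shift 1: 17, shift 2: 6, shift 3: 5, shift 4: 0, shift 5: 0, shift 6: 0, shift 7: 0.
Peak is 17.

17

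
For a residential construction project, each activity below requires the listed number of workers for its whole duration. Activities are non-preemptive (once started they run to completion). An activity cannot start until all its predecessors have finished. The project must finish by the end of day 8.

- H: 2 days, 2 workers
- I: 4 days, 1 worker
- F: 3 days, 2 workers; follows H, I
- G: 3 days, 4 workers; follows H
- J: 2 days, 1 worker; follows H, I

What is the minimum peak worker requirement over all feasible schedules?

Early-start (H@1, I@1, F@5, G@3, J@5) gives peak 7: d1:3  d2:3  d3:5  d4:5  d5:7  d6:3  d7:2  d8:0.
Shift F→6.
Schedule H@1, I@1, F@6, G@3, J@5: d1:3  d2:3  d3:5  d4:5  d5:5  d6:3  d7:2  d8:2 — peak 5.

5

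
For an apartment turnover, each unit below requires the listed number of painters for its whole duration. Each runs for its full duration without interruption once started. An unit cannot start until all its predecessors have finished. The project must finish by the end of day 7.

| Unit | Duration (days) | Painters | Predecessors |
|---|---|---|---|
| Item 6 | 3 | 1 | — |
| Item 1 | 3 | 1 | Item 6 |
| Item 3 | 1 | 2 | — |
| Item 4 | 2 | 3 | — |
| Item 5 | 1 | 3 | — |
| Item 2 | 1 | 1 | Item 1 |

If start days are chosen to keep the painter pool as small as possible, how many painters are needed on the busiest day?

Early-start (Item 6@1, Item 1@4, Item 3@1, Item 4@1, Item 5@1, Item 2@7) gives peak 9: d1:9  d2:4  d3:1  d4:1  d5:1  d6:1  d7:1.
Shift Item 4→2, Item 5→4.
Schedule Item 6@1, Item 1@4, Item 3@1, Item 4@2, Item 5@4, Item 2@7: d1:3  d2:4  d3:4  d4:4  d5:1  d6:1  d7:1 — peak 4.

4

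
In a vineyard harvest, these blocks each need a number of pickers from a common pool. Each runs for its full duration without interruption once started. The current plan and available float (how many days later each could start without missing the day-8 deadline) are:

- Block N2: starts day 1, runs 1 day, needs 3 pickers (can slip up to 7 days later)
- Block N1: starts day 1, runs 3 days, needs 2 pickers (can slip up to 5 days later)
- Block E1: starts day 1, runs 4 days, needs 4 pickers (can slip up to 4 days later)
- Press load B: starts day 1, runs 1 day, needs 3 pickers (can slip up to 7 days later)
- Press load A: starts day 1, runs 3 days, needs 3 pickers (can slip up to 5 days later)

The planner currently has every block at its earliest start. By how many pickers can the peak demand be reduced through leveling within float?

9

Early-start peak: d1:15  d2:9  d3:9  d4:4  d5:0  d6:0  d7:0  d8:0 ⇒ 15.
Leveled (Block N2@1, Block N1@1, Block E1@2, Press load B@6, Press load A@6): d1:5  d2:6  d3:6  d4:4  d5:4  d6:6  d7:3  d8:3 ⇒ 6.
Reduction 15 − 6 = 9.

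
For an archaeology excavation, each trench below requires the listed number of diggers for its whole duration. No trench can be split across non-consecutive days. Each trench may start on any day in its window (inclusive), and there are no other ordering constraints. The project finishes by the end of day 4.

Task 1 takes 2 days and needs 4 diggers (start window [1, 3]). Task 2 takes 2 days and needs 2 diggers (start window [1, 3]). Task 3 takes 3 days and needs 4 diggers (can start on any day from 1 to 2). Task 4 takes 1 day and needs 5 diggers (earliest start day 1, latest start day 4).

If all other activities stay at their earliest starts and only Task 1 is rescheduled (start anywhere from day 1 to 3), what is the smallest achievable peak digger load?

11

Task 1@1: d1:15  d2:10  d3:4  d4:0 → peak 15
Task 1@2: d1:11  d2:10  d3:8  d4:0 → peak 11
Task 1@3: d1:11  d2:6  d3:8  d4:4 → peak 11
Best is Task 1@2, peak 11.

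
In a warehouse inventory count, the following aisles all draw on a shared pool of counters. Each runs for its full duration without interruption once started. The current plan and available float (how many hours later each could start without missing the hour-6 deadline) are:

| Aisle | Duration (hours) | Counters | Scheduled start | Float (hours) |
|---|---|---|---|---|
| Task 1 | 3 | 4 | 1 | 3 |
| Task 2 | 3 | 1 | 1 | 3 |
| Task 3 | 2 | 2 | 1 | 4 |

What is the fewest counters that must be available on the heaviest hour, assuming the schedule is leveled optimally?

Early-start (Task 1@1, Task 2@1, Task 3@1) gives peak 7: h1:7  h2:7  h3:5  h4:0  h5:0  h6:0.
Shift Task 2→4, Task 3→4.
Schedule Task 1@1, Task 2@4, Task 3@4: h1:4  h2:4  h3:4  h4:3  h5:3  h6:1 — peak 4.
Total counter-hours = 19 over 6 hours ⇒ peak ≥ ⌈19/6⌉ = 4, so 4 is optimal.

4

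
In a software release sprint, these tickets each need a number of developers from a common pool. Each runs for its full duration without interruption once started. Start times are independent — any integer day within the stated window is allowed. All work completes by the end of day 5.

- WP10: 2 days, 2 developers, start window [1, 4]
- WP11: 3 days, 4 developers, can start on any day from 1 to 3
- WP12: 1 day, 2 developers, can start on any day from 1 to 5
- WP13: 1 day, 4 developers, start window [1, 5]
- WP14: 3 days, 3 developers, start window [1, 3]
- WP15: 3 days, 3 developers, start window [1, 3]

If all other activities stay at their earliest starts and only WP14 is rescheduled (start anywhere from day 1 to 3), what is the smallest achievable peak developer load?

WP14@1: d1:18  d2:12  d3:10  d4:0  d5:0 → peak 18
WP14@2: d1:15  d2:12  d3:10  d4:3  d5:0 → peak 15
WP14@3: d1:15  d2:9  d3:10  d4:3  d5:3 → peak 15
Best is WP14@2, peak 15.

15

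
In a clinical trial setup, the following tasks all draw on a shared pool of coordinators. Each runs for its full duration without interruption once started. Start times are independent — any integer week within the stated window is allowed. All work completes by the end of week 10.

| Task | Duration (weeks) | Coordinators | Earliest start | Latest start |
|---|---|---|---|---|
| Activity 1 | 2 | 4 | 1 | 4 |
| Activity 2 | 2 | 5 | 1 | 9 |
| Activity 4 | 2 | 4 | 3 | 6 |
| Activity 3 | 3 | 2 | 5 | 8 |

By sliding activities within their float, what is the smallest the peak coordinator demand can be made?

Early-start (Activity 1@1, Activity 2@1, Activity 4@3, Activity 3@5) gives peak 9: w1:9  w2:9  w3:4  w4:4  w5:2  w6:2  w7:2  w8:0  w9:0  w10:0.
Shift Activity 2→3, Activity 4→5, Activity 3→7.
Schedule Activity 1@1, Activity 2@3, Activity 4@5, Activity 3@7: w1:4  w2:4  w3:5  w4:5  w5:4  w6:4  w7:2  w8:2  w9:2  w10:0 — peak 5.

5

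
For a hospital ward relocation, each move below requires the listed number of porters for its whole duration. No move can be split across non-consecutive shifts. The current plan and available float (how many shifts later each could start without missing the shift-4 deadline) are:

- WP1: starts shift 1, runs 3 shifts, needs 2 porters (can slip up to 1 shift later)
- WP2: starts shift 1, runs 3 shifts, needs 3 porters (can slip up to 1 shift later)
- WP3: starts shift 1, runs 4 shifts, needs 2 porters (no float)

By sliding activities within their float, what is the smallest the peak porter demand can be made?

7

Schedule WP1@1, WP2@1, WP3@1: s1:7  s2:7  s3:7  s4:2 — peak 7.
No arrangement of the 4 feasible schedules does better.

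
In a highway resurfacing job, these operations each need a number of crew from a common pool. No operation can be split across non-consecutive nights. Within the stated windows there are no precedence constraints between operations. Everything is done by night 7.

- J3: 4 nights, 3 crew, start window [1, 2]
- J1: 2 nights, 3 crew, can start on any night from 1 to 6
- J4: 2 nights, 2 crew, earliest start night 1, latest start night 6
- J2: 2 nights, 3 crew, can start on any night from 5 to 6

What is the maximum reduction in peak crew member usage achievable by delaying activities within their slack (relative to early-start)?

Early-start peak: n1:8  n2:8  n3:3  n4:3  n5:3  n6:3  n7:0 ⇒ 8.
Leveled (J3@1, J1@1, J4@3, J2@5): n1:6  n2:6  n3:5  n4:5  n5:3  n6:3  n7:0 ⇒ 6.
Reduction 8 − 6 = 2.

2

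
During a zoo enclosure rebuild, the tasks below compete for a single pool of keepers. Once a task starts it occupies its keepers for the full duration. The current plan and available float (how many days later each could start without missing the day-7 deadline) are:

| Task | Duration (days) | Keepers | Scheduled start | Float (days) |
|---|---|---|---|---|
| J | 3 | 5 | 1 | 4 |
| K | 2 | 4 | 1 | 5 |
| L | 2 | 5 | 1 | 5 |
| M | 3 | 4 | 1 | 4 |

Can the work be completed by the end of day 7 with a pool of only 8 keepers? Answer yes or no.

The minimum achievable peak is 9; 8 < 9, so no feasible schedule stays within the cap.

no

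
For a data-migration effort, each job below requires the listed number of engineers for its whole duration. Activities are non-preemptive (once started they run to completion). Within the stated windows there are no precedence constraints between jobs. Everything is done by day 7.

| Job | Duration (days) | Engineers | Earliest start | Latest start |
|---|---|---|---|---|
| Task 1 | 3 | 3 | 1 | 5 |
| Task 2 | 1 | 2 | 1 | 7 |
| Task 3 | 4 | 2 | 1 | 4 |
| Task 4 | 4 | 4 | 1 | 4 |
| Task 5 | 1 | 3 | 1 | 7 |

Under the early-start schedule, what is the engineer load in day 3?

9

At early start, day 3 has: Task 1, Task 3, Task 4.
Demand: 3 + 2 + 4 = 9.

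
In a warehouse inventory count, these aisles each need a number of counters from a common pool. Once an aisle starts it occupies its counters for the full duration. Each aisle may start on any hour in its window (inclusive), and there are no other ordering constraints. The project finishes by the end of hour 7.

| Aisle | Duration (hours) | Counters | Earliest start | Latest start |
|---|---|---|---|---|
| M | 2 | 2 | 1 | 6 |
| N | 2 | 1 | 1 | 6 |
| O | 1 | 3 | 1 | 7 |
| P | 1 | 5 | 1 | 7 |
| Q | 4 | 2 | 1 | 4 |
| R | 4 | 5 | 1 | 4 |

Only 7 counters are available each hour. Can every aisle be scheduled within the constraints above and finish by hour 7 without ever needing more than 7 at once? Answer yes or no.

yes

Schedule M@1, N@1, O@1, P@3, Q@2, R@4: h1:6  h2:5  h3:7  h4:7  h5:7  h6:5  h7:5 — peak 7 ≤ 7.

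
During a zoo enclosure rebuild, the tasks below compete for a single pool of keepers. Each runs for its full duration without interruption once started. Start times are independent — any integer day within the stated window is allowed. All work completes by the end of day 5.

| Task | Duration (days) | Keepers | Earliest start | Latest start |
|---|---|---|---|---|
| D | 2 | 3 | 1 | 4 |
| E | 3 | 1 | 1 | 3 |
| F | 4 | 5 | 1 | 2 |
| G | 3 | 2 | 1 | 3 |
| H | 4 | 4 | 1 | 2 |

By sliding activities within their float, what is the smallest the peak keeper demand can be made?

Early-start (D@1, E@1, F@1, G@1, H@1) gives peak 15: d1:15  d2:15  d3:12  d4:9  d5:0.
Shift E→3, G→3.
Schedule D@1, E@3, F@1, G@3, H@1: d1:12  d2:12  d3:12  d4:12  d5:3 — peak 12.

12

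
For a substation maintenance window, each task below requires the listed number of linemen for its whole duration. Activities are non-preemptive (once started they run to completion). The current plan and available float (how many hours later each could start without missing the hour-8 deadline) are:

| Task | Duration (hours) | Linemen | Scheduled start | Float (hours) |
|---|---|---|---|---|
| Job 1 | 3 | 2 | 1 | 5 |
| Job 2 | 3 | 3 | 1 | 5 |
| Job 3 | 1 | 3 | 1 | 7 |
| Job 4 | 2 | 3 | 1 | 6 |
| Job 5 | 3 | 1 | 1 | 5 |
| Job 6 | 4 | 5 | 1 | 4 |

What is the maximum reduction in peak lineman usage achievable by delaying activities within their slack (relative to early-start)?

Early-start peak: h1:17  h2:14  h3:11  h4:5  h5:0  h6:0  h7:0  h8:0 ⇒ 17.
Leveled (Job 1@1, Job 2@5, Job 3@5, Job 4@6, Job 5@4, Job 6@1): h1:7  h2:7  h3:7  h4:6  h5:7  h6:7  h7:6  h8:0 ⇒ 7.
Reduction 17 − 7 = 10.

10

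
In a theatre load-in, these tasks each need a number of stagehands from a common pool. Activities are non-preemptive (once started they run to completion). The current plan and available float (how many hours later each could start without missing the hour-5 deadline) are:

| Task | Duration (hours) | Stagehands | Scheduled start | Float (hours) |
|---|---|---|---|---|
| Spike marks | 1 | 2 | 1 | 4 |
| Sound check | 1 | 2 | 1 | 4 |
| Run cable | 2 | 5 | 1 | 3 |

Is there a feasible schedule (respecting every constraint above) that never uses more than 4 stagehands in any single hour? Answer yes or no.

no

The minimum achievable peak is 5; 4 < 5, so no feasible schedule stays within the cap.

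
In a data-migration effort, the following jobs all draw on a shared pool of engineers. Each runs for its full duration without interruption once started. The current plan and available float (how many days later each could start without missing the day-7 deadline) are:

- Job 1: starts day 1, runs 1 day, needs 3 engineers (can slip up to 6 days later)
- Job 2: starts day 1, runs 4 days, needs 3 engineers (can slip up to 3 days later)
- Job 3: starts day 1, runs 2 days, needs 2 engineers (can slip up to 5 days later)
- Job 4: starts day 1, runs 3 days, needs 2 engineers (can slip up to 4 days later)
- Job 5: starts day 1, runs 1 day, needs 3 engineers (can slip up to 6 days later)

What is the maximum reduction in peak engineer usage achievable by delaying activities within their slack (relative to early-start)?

8

Early-start peak: d1:13  d2:7  d3:5  d4:3  d5:0  d6:0  d7:0 ⇒ 13.
Leveled (Job 1@1, Job 2@2, Job 3@1, Job 4@3, Job 5@6): d1:5  d2:5  d3:5  d4:5  d5:5  d6:3  d7:0 ⇒ 5.
Reduction 13 − 5 = 8.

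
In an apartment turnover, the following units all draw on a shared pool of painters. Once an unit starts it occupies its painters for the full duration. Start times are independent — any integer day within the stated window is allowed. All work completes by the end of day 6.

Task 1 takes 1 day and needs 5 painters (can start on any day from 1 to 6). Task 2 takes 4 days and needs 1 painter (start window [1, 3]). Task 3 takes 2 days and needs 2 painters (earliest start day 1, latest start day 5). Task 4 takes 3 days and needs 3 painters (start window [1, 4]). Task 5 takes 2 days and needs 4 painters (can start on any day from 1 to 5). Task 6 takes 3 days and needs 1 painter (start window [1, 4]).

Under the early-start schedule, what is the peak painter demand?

Early-start schedule: Task 1@1, Task 2@1, Task 3@1, Task 4@1, Task 5@1, Task 6@1.
Load per day: day 1: 16, day 2: 11, day 3: 5, day 4: 1, day 5: 0, day 6: 0.
Peak is 16.

16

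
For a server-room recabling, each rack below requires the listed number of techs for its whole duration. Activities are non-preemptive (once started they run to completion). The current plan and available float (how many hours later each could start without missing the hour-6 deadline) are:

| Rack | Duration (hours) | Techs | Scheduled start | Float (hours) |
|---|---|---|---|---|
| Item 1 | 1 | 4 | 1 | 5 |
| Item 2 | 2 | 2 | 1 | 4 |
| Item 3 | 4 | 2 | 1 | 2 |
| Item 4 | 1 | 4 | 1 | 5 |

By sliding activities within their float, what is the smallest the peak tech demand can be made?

4

Early-start (Item 1@1, Item 2@1, Item 3@1, Item 4@1) gives peak 12: h1:12  h2:4  h3:2  h4:2  h5:0  h6:0.
Shift Item 2→2, Item 3→2, Item 4→6.
Schedule Item 1@1, Item 2@2, Item 3@2, Item 4@6: h1:4  h2:4  h3:4  h4:2  h5:2  h6:4 — peak 4.
Total tech-hours = 20 over 6 hours ⇒ peak ≥ ⌈20/6⌉ = 4, so 4 is optimal.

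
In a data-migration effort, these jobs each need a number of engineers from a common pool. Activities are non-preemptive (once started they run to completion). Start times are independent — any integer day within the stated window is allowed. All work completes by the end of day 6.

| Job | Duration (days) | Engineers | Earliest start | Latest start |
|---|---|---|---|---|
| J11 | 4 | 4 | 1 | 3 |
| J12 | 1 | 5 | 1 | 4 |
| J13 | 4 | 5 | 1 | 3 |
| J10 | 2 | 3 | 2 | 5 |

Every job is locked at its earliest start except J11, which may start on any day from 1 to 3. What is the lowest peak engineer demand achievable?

12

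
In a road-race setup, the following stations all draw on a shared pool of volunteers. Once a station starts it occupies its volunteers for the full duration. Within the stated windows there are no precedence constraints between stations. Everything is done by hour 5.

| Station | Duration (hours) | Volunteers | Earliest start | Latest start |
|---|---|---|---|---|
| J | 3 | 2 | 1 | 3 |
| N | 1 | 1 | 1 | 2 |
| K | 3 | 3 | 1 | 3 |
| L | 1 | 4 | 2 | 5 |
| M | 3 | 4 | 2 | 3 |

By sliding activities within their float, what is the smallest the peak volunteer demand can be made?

9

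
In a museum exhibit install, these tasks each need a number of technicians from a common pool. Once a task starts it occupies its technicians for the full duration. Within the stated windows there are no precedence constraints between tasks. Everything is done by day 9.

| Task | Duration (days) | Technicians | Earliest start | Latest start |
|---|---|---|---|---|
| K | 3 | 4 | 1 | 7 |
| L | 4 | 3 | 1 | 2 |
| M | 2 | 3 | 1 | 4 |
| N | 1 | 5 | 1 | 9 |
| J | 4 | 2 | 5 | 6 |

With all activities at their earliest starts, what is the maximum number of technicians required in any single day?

Early-start schedule: K@1, L@1, M@1, N@1, J@5.
Load per day: day 1: 15, day 2: 10, day 3: 7, day 4: 3, day 5: 2, day 6: 2, day 7: 2, day 8: 2, day 9: 0.
Peak is 15.

15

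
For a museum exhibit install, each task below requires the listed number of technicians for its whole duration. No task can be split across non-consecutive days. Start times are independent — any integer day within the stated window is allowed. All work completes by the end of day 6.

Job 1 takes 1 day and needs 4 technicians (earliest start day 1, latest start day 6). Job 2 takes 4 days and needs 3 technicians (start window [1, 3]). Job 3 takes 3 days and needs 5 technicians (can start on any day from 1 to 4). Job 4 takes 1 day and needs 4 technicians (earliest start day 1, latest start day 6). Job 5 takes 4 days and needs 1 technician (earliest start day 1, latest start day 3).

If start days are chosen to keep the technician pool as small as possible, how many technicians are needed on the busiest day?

9

Early-start (Job 1@1, Job 2@1, Job 3@1, Job 4@1, Job 5@1) gives peak 17: d1:17  d2:9  d3:9  d4:4  d5:0  d6:0.
Shift Job 3→2, Job 4→5.
Schedule Job 1@1, Job 2@1, Job 3@2, Job 4@5, Job 5@1: d1:8  d2:9  d3:9  d4:9  d5:4  d6:0 — peak 9.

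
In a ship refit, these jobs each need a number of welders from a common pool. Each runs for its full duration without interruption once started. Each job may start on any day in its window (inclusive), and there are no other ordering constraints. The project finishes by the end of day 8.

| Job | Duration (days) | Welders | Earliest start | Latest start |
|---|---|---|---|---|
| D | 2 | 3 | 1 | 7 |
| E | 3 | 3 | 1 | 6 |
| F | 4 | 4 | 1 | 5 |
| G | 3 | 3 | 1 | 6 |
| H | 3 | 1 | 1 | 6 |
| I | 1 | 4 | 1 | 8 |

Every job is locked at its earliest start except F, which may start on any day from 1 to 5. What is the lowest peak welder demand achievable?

F@1: d1:18  d2:14  d3:11  d4:4  d5:0  d6:0  d7:0  d8:0 → peak 18
F@2: d1:14  d2:14  d3:11  d4:4  d5:4  d6:0  d7:0  d8:0 → peak 14
F@3: d1:14  d2:10  d3:11  d4:4  d5:4  d6:4  d7:0  d8:0 → peak 14
F@4: d1:14  d2:10  d3:7  d4:4  d5:4  d6:4  d7:4  d8:0 → peak 14
F@5: d1:14  d2:10  d3:7  d4:0  d5:4  d6:4  d7:4  d8:4 → peak 14
Best is F@2, peak 14.

14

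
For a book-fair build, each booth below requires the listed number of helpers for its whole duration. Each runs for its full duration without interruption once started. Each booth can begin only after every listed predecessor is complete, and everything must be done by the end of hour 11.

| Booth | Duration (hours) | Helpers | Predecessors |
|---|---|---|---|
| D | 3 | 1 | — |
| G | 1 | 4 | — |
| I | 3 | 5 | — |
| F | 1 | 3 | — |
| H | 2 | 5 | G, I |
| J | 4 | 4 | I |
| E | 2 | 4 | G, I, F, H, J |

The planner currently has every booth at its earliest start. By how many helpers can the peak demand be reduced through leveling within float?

5

Early-start peak: h1:13  h2:6  h3:6  h4:9  h5:9  h6:4  h7:4  h8:4  h9:4  h10:0  h11:0 ⇒ 13.
Leveled (D@1, G@4, I@1, F@5, H@8, J@4, E@10): h1:6  h2:6  h3:6  h4:8  h5:7  h6:4  h7:4  h8:5  h9:5  h10:4  h11:4 ⇒ 8.
Reduction 13 − 8 = 5.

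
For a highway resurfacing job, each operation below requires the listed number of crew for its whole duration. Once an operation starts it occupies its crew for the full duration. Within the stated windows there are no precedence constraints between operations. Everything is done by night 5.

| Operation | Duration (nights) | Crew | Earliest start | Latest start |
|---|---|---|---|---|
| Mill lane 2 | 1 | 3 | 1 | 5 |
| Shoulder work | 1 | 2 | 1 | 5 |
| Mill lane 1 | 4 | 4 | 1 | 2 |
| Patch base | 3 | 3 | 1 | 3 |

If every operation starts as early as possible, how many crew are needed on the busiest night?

12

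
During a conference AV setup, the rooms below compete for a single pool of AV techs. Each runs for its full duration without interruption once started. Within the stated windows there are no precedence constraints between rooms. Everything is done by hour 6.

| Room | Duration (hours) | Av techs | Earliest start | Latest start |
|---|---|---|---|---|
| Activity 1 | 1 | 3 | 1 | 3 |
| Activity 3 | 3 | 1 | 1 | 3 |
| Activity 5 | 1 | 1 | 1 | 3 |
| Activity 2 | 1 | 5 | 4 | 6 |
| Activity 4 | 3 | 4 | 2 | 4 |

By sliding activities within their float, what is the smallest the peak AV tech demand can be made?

5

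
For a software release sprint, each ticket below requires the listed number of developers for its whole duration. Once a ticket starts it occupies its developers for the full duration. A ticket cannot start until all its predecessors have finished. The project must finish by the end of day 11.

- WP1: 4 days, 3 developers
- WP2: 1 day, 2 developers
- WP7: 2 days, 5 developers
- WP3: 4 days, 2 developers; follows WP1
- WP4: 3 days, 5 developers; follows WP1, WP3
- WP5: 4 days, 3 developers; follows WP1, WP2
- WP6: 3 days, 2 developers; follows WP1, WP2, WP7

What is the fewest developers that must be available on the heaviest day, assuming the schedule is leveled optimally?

Early-start (WP1@1, WP2@1, WP7@1, WP3@5, WP4@9, WP5@5, WP6@5) gives peak 10: d1:10  d2:8  d3:3  d4:3  d5:7  d6:7  d7:7  d8:5  d9:5  d10:5  d11:5.
Shift WP7→2.
Schedule WP1@1, WP2@1, WP7@2, WP3@5, WP4@9, WP5@5, WP6@5: d1:5  d2:8  d3:8  d4:3  d5:7  d6:7  d7:7  d8:5  d9:5  d10:5  d11:5 — peak 8.

8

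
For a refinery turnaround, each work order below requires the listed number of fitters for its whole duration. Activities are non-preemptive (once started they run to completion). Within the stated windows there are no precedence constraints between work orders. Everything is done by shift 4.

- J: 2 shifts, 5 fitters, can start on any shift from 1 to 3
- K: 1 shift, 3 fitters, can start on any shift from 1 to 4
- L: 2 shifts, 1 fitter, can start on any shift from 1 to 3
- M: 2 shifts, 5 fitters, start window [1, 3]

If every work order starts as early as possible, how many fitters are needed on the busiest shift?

14

Early-start schedule: J@1, K@1, L@1, M@1.
Load per shift: shift 1: 14, shift 2: 11, shift 3: 0, shift 4: 0.
Peak is 14.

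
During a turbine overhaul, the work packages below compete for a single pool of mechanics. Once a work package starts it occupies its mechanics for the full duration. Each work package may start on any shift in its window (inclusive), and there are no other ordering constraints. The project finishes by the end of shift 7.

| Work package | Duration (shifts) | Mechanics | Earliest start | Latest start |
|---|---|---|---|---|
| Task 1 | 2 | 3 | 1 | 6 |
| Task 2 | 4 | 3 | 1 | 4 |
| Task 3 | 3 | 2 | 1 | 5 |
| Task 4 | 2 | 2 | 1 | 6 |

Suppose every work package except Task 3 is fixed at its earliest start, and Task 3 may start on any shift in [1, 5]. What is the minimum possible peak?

Task 3@1: s1:10  s2:10  s3:5  s4:3  s5:0  s6:0  s7:0 → peak 10
Task 3@2: s1:8  s2:10  s3:5  s4:5  s5:0  s6:0  s7:0 → peak 10
Task 3@3: s1:8  s2:8  s3:5  s4:5  s5:2  s6:0  s7:0 → peak 8
Task 3@4: s1:8  s2:8  s3:3  s4:5  s5:2  s6:2  s7:0 → peak 8
Task 3@5: s1:8  s2:8  s3:3  s4:3  s5:2  s6:2  s7:2 → peak 8
Best is Task 3@3, peak 8.

8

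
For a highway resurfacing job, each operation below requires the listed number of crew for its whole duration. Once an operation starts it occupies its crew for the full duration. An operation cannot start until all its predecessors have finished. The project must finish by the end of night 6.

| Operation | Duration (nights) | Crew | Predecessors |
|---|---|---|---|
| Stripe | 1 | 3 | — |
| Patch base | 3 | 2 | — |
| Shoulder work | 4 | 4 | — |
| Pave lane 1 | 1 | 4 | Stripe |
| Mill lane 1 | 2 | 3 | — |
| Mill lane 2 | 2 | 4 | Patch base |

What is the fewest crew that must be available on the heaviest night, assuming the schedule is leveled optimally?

Early-start (Stripe@1, Patch base@1, Shoulder work@1, Pave lane 1@2, Mill lane 1@1, Mill lane 2@4) gives peak 13: n1:12  n2:13  n3:6  n4:8  n5:4  n6:0.
Shift Shoulder work→3, Pave lane 1→4, Mill lane 2→5.
Schedule Stripe@1, Patch base@1, Shoulder work@3, Pave lane 1@4, Mill lane 1@1, Mill lane 2@5: n1:8  n2:5  n3:6  n4:8  n5:8  n6:8 — peak 8.
Total crew member-nights = 43 over 6 nights ⇒ peak ≥ ⌈43/6⌉ = 8, so 8 is optimal.

8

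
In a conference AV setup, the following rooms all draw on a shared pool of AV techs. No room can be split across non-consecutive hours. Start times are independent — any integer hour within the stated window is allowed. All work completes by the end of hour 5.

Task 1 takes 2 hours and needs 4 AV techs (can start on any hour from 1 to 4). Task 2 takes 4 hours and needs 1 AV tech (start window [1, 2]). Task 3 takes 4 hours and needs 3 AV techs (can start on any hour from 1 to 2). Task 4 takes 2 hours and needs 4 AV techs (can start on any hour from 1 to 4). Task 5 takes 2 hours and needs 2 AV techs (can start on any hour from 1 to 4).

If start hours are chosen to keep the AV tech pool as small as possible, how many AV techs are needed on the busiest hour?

10

Early-start (Task 1@1, Task 2@1, Task 3@1, Task 4@1, Task 5@1) gives peak 14: h1:14  h2:14  h3:4  h4:4  h5:0.
Shift Task 4→3.
Schedule Task 1@1, Task 2@1, Task 3@1, Task 4@3, Task 5@1: h1:10  h2:10  h3:8  h4:8  h5:0 — peak 10.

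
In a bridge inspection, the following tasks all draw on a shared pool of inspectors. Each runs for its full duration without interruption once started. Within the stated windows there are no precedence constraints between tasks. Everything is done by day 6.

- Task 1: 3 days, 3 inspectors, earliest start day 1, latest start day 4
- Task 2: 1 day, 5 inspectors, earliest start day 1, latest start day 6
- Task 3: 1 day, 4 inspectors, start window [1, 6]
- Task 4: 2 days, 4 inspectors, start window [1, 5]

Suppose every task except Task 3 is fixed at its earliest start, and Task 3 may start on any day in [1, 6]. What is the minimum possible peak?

12

Task 3@1: d1:16  d2:7  d3:3  d4:0  d5:0  d6:0 → peak 16
Task 3@2: d1:12  d2:11  d3:3  d4:0  d5:0  d6:0 → peak 12
Task 3@3: d1:12  d2:7  d3:7  d4:0  d5:0  d6:0 → peak 12
Task 3@4: d1:12  d2:7  d3:3  d4:4  d5:0  d6:0 → peak 12
Task 3@5: d1:12  d2:7  d3:3  d4:0  d5:4  d6:0 → peak 12
Task 3@6: d1:12  d2:7  d3:3  d4:0  d5:0  d6:4 → peak 12
Best is Task 3@2, peak 12.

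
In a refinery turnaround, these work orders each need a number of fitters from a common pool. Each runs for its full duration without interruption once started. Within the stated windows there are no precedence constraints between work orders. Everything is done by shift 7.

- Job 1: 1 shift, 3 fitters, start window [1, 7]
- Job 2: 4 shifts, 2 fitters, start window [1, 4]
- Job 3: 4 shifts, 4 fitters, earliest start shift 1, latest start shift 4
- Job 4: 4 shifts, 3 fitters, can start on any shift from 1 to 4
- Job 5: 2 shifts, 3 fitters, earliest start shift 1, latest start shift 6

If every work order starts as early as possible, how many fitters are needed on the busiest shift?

Early-start schedule: Job 1@1, Job 2@1, Job 3@1, Job 4@1, Job 5@1.
Load per shift: shift 1: 15, shift 2: 12, shift 3: 9, shift 4: 9, shift 5: 0, shift 6: 0, shift 7: 0.
Peak is 15.

15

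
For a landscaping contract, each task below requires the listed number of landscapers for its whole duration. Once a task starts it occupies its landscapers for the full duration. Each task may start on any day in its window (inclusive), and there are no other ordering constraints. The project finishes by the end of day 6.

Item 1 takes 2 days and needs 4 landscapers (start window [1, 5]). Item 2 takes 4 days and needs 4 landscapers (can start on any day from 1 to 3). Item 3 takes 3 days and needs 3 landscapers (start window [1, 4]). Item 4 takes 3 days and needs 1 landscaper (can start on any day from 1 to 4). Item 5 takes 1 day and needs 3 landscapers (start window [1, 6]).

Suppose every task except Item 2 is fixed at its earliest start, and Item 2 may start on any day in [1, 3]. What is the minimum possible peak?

11

Item 2@1: d1:15  d2:12  d3:8  d4:4  d5:0  d6:0 → peak 15
Item 2@2: d1:11  d2:12  d3:8  d4:4  d5:4  d6:0 → peak 12
Item 2@3: d1:11  d2:8  d3:8  d4:4  d5:4  d6:4 → peak 11
Best is Item 2@3, peak 11.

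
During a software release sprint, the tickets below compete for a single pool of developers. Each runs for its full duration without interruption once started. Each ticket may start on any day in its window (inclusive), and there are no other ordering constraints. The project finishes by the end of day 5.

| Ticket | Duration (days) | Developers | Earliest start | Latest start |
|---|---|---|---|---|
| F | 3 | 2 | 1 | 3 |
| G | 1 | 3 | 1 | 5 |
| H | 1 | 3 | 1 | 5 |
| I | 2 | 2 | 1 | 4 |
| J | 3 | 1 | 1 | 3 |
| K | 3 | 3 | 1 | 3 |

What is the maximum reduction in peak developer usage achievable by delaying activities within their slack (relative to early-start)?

Early-start peak: d1:14  d2:8  d3:6  d4:0  d5:0 ⇒ 14.
Leveled (F@1, G@1, H@2, I@4, J@1, K@3): d1:6  d2:6  d3:6  d4:5  d5:5 ⇒ 6.
Reduction 14 − 6 = 8.

8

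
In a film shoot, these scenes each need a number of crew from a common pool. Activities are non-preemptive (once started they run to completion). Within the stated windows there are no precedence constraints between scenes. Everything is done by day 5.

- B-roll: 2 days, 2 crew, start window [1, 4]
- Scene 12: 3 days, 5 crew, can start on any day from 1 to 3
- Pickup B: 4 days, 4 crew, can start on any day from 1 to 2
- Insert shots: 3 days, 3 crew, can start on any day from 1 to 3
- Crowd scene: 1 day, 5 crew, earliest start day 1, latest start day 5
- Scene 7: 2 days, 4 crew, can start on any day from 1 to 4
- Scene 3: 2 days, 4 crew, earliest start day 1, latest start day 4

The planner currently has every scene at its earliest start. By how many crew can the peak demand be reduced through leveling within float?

Early-start peak: d1:27  d2:22  d3:12  d4:4  d5:0 ⇒ 27.
Leveled (B-roll@1, Scene 12@1, Pickup B@1, Insert shots@1, Crowd scene@5, Scene 7@4, Scene 3@4): d1:14  d2:14  d3:12  d4:12  d5:13 ⇒ 14.
Reduction 27 − 14 = 13.

13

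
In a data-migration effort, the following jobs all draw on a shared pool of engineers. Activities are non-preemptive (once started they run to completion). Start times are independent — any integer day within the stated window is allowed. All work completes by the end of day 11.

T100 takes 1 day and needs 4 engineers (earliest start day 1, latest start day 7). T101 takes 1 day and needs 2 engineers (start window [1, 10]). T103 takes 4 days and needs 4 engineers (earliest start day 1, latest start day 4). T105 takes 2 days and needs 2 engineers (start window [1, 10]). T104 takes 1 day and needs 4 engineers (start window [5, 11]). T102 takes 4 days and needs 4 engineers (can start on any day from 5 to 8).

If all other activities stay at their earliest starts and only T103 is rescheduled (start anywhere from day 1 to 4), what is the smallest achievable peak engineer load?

T103@1: d1:12  d2:6  d3:4  d4:4  d5:8  d6:4  d7:4  d8:4  d9:0  d10:0  d11:0 → peak 12
T103@2: d1:8  d2:6  d3:4  d4:4  d5:12  d6:4  d7:4  d8:4  d9:0  d10:0  d11:0 → peak 12
T103@3: d1:8  d2:2  d3:4  d4:4  d5:12  d6:8  d7:4  d8:4  d9:0  d10:0  d11:0 → peak 12
T103@4: d1:8  d2:2  d3:0  d4:4  d5:12  d6:8  d7:8  d8:4  d9:0  d10:0  d11:0 → peak 12
Best is T103@1, peak 12.

12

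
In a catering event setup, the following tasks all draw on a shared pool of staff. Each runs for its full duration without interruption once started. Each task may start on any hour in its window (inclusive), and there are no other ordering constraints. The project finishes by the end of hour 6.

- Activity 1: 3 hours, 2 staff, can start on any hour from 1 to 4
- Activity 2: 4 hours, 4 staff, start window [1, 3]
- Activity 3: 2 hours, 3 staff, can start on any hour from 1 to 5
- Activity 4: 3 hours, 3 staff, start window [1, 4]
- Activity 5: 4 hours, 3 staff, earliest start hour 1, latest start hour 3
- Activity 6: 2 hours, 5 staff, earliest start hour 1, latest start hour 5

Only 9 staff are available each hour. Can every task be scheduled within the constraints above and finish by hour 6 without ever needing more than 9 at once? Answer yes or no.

no

Total staffer-hours = 59; over 6 hours the average is 59/6 > 9, so some hour must exceed 9.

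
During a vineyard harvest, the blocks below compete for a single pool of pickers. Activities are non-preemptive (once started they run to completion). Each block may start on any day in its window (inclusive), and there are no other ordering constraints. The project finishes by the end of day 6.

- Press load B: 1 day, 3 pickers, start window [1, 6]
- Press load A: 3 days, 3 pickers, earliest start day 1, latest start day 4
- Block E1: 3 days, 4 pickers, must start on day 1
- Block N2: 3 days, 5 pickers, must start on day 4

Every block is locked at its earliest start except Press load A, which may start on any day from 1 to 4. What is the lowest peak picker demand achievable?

8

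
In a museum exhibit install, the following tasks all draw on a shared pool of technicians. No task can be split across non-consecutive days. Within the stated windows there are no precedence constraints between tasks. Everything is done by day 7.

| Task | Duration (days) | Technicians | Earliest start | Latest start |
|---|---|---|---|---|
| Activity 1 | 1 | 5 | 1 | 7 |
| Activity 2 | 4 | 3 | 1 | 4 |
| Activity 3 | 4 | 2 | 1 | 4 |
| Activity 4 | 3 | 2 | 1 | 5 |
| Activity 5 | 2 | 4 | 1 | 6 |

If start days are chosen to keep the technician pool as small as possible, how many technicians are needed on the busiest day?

7

Early-start (Activity 1@1, Activity 2@1, Activity 3@1, Activity 4@1, Activity 5@1) gives peak 16: d1:16  d2:11  d3:7  d4:5  d5:0  d6:0  d7:0.
Shift Activity 2→2, Activity 4→2, Activity 5→5.
Schedule Activity 1@1, Activity 2@2, Activity 3@1, Activity 4@2, Activity 5@5: d1:7  d2:7  d3:7  d4:7  d5:7  d6:4  d7:0 — peak 7.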